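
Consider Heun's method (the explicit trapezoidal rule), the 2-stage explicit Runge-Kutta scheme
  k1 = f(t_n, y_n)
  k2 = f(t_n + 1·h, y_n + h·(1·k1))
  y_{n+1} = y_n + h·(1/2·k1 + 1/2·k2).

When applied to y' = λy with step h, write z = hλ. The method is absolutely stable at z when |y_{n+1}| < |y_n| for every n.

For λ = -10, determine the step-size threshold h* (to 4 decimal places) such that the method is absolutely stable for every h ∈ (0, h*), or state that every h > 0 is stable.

With y'=λy (z=hλ):
  order 2, 2-stage ⇒ R(z)=1+z+z^2/2
  (e.g. R(-1.62)=0.69220, |R|=0.69220)

Boundary: |R(x)|=1, x<0.
x=-1.62: |R|=0.6922
|R(-2)|=1.0000 |R(-1.4)|=0.5800 |R(-0.67)|=0.5544
Bisect:
  x_lo=-2.6251 |R|=1.8205  x_hi=-0.1136 |R|=0.8929
  mid=-1.36936 |R|=0.56821 →hi
  mid=-1.99724 |R|=0.99725 →hi
  mid=-2.31119 |R|=1.35960 →lo
  mid=-2.15421 |R|=1.16611 →lo
  mid=-2.07573 |R|=1.07860 →lo
  mid=-2.03649 |R|=1.03715 →lo
  mid=-2.01686 |R|=1.01701 →lo
  mid=-2.00705 |R|=1.00708 →lo
  mid=-2.00215 |R|=1.00215 →lo
  ...
  [-2.00000,-1.99985] ⇒ x*=-2.0000
So |R|<1 on (-2.0000, 0).

(-2.0000,0); λ=-10 ⇒ h* = 0.2000.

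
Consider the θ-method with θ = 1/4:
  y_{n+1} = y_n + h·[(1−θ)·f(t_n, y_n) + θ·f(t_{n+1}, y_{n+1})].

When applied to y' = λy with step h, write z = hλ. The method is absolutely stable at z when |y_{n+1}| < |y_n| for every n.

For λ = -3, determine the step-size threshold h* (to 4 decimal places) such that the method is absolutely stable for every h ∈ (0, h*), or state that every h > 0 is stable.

(-4.0000,0); λ=-3 ⇒ h* = (4)/3 = 1.3333.

Set f=λy, z=hλ:
  y_{n+1} = y_n + z·[3/4·y_n + 1/4·y_{n+1}] ⇒ (1 − 1/4z)y_{n+1} = (1 + 3/4z)y_n
  ⇒ R(z) = (1 + 3/4z)/(1 − 1/4z).

Find x<0 with |R(x)|<1.
x=-1.29: |R|=0.0246
R=−1: 1+3/4x = −1+1/4x ⇒ -1/2x=2 ⇒ x=2/(-1/2)=-4.0000
Confirm numerically:
  x=-3.522: |R|=0.87291 <1
  x=-3.135: |R|=0.75753 <1
  x=-2.667: |R|=0.60012 <1
  x=-4.488: |R|=1.11499 >1
  x=-4.377: |R|=1.09001 >1
  x=-4.242: |R|=1.05872 >1
Stable set (-4.0000, 0).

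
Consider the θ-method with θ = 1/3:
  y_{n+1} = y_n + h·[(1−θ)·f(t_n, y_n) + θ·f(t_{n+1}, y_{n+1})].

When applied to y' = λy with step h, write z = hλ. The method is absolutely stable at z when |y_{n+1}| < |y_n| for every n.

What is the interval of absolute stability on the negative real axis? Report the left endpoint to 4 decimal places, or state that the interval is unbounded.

On y'=λy, z=hλ:
  y_{n+1} = y_n + z·[2/3·y_n + 1/3·y_{n+1}] ⇒ (1 − 1/3z)y_{n+1} = (1 + 2/3z)y_n
  Hence R(z) = (1 + 2/3z)/(1 − 1/3z).

Need |R(x)|<1, x<0.
x=-1.09: |R|=0.2005
R=−1: 1+2/3x = −1+1/3x ⇒ -1/3x=2 ⇒ x=2/(-1/3)=-6.0000
Confirm numerically:
  x=-5.688: |R|=0.96409 <1
  x=-3.784: |R|=0.67335 <1
  x=-3.504: |R|=0.61624 <1
  x=-6.422: |R|=1.04479 >1
  x=-6.200: |R|=1.02174 >1
  x=-6.085: |R|=1.00936 >1
Interval (-6.0000, 0).

(-6.0000, 0).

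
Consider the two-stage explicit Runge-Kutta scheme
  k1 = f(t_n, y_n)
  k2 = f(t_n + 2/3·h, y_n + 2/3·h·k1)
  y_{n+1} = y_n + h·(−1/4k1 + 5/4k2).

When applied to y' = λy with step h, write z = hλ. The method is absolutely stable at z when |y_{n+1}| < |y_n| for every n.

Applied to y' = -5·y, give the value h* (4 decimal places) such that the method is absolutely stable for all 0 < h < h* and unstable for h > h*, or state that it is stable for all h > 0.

(-1.2000,0); λ=-5 ⇒ h* = (6/5)/5 = 0.2400.

With y'=λy (z=hλ):
  k1=λy_n ⇒ h·k1=z·y_n;  k2=λ(1+2/3z)y_n ⇒ h·k2=z(1+2/3z)y_n
  y_{n+1}/y_n = 1 − 1/4z + 5/4z(1+2/3z) = 1 + z + 5/6z²
  ⇒ R(z) = 1 + z + 5/6z².

Solve |R(x)|<1 on ℝ⁻.
x=-1.41: |R|=1.2468
R=1: x+5/6x²=0 ⇒ x=−6/5=-1.2000; min R=1−1/(4·5/6)=0.7000>−1
Confirm numerically:
  x=-0.816: |R|=0.73888 <1
  x=-0.776: |R|=0.72581 <1
  x=-0.767: |R|=0.72324 <1
  x=-0.720: |R|=0.71200 <1
  x=-1.579: |R|=1.49870 >1
  x=-1.511: |R|=1.39160 >1
  x=-1.313: |R|=1.12364 >1
So |R|<1 on (-1.2000, 0).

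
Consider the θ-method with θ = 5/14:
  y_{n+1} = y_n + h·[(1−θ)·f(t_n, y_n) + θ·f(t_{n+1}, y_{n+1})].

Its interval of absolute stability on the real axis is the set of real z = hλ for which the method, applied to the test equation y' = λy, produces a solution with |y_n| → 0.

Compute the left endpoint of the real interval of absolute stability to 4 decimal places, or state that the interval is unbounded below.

Set f=λy, z=hλ:
  y_{n+1} = y_n + z·[9/14·y_n + 5/14·y_{n+1}] ⇒ (1 − 5/14z)y_{n+1} = (1 + 9/14z)y_n
  Hence R(z) = (1 + 9/14z)/(1 − 5/14z).

Need |R(x)|<1, x<0.
x=-0.86: |R|=0.3421
R=−1: 1+9/14x = −1+5/14x ⇒ -2/7x=2 ⇒ x=2/(-2/7)=-7.0000
Confirm numerically:
  x=-6.635: |R|=0.96905 <1
  x=-6.442: |R|=0.95170 <1
  x=-5.781: |R|=0.88635 <1
  x=-3.791: |R|=0.61050 <1
  x=-7.346: |R|=1.02728 >1
  x=-7.257: |R|=1.02044 >1
Stable set (-7.0000, 0).

left endpoint -7.0000.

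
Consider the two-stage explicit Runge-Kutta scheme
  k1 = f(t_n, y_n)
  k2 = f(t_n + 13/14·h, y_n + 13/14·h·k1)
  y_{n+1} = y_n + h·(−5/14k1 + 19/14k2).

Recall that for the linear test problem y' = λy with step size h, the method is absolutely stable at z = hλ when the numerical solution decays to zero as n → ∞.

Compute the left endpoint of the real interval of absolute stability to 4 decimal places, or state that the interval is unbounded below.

left endpoint -0.7935.

On y'=λy, z=hλ:
  k1=λy_n ⇒ h·k1=z·y_n;  k2=λ(1+13/14z)y_n ⇒ h·k2=z(1+13/14z)y_n
  y_{n+1}/y_n = 1 − 5/14z + 19/14z(1+13/14z) = 1 + z + 247/196z²
  so R(z) = 1 + z + 247/196z².

Boundary: |R(x)|=1, x<0.
x=-1.07: |R|=1.3728
R=1: x+247/196x²=0 ⇒ x=−196/247=-0.7935; min R=1−1/(4·247/196)=0.8016>−1
Confirm numerically:
  x=-0.593: |R|=0.85015 <1
  x=-0.499: |R|=0.81479 <1
  x=-0.472: |R|=0.80875 <1
  x=-1.378: |R|=2.01498 >1
  x=-1.085: |R|=1.39854 >1
  x=-0.833: |R|=1.04144 >1
Interval (-0.7935, 0).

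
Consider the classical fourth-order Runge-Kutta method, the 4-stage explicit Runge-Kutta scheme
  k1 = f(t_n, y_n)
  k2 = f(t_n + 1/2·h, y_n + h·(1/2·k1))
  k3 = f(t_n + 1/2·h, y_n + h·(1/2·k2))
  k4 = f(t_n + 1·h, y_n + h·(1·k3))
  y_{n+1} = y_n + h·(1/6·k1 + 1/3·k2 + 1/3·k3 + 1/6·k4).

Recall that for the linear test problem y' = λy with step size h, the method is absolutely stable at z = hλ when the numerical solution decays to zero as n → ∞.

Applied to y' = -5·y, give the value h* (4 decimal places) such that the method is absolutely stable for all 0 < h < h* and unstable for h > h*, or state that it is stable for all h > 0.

Set f=λy, z=hλ:
  order 4, 4-stage ⇒ R(z)=1+z+z^2/2+z^3/6+z^4/24
  (e.g. R(-1.65)=0.27140, |R|=0.27140)

Solve |R(x)|<1 on ℝ⁻.
x=-1.65: |R|=0.2714
|R(-2.37)|=0.5343 |R(-2.29)|=0.4764 |R(-2.16)|=0.4002
Bisect:
  x_lo=-3.2115 |R|=1.8570  x_hi=-0.2933 |R|=0.7458
  mid=-1.75239 |R|=0.27908 →hi
  mid=-2.48192 |R|=0.63100 →hi
  mid=-2.84669 |R|=1.09658 →lo
  mid=-2.66430 |R|=0.83239 →hi
  mid=-2.75549 |R|=0.95599 →hi
  mid=-2.80109 |R|=1.02408 →lo
  mid=-2.77829 |R|=0.98950 →hi
  mid=-2.78969 |R|=1.00665 →lo
  ...
  [-2.78542,-2.78524] ⇒ x*=-2.7853
Interval (-2.7853, 0).

(-2.7853,0); λ=-5 ⇒ h* = 0.5571.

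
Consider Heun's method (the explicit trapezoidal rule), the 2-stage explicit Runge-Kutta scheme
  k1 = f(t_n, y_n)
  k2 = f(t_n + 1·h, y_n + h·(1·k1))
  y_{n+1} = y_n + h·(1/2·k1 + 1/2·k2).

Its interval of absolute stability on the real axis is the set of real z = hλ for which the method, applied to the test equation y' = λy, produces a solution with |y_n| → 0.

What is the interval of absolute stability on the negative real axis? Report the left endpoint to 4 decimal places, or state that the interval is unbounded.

(-2.0000, 0).

With y'=λy (z=hλ):
  order 2, 2-stage ⇒ R(z)=1+z+z^2/2
  (e.g. R(-1.15)=0.51125, |R|=0.51125)

Find x<0 with |R(x)|<1.
x=-1.15: |R|=0.5112
|R(-1.98)|=0.9802 |R(-1.83)|=0.8445 |R(-0.87)|=0.5085
Bisect:
  x_lo=-2.3334 |R|=1.3890  x_hi=-0.1820 |R|=0.8345
  mid=-1.25772 |R|=0.53321 →hi
  mid=-1.79555 |R|=0.81645 →hi
  mid=-2.06447 |R|=1.06655 →lo
  mid=-1.93001 |R|=0.93246 →hi
  mid=-1.99724 |R|=0.99725 →hi
  mid=-2.03086 |R|=1.03133 →lo
  mid=-2.01405 |R|=1.01415 →lo
  mid=-2.00565 |R|=1.00566 →lo
  mid=-2.00145 |R|=1.00145 →lo
  ...
  [-2.00000,-1.99987] ⇒ x*=-2.0000
Interval (-2.0000, 0).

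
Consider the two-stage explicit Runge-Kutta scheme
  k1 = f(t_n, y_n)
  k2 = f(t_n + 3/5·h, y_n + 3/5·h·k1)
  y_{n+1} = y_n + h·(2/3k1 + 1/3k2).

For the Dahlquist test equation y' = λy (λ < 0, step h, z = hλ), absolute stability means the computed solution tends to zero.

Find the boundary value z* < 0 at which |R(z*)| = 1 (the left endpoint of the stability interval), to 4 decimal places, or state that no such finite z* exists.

left endpoint -5.0000.

Set f=λy, z=hλ:
  k1=λy_n ⇒ h·k1=z·y_n;  k2=λ(1+3/5z)y_n ⇒ h·k2=z(1+3/5z)y_n
  y_{n+1}/y_n = 1 + 2/3z + 1/3z(1+3/5z) = 1 + z + 1/5z²
  so R(z) = 1 + z + 1/5z².

Solve |R(x)|<1 on ℝ⁻.
x=-0.41: |R|=0.6236
R=1: x+1/5x²=0 ⇒ x=−5=-5.0000; min R=1−1/(4·1/5)=-0.2500>−1
Confirm numerically:
  x=-4.046: |R|=0.22802 <1
  x=-3.840: |R|=0.10912 <1
  x=-2.504: |R|=0.25000 <1
  x=-2.362: |R|=0.24619 <1
  x=-5.284: |R|=1.30013 >1
  x=-5.233: |R|=1.24386 >1
  x=-5.209: |R|=1.21774 >1
Stable set (-5.0000, 0).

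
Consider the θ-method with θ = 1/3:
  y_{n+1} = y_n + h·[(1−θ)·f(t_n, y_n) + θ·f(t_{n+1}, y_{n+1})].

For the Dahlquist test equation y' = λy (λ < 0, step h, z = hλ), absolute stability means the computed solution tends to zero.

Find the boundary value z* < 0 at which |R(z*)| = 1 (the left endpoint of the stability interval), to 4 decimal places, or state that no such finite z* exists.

Set f=λy, z=hλ:
  y_{n+1} = y_n + z·[2/3·y_n + 1/3·y_{n+1}] ⇒ (1 − 1/3z)y_{n+1} = (1 + 2/3z)y_n
  ⇒ R(z) = (1 + 2/3z)/(1 − 1/3z).

Need |R(x)|<1, x<0.
x=-0.35: |R|=0.6866
R=−1: 1+2/3x = −1+1/3x ⇒ -1/3x=2 ⇒ x=2/(-1/3)=-6.0000
Confirm numerically:
  x=-5.626: |R|=0.95664 <1
  x=-5.376: |R|=0.92550 <1
  x=-4.101: |R|=0.73257 <1
  x=-6.213: |R|=1.02312 >1
  x=-6.201: |R|=1.02185 >1
  x=-6.081: |R|=1.00892 >1
So |R|<1 on (-6.0000, 0).

z* = -6.0000.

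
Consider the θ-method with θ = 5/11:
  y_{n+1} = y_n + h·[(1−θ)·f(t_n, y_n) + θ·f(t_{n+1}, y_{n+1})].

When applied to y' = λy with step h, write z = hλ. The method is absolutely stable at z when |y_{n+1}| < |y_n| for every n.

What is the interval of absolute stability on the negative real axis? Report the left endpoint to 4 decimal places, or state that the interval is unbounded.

(-22.0000, 0).

Set f=λy, z=hλ:
  y_{n+1} = y_n + z·[6/11·y_n + 5/11·y_{n+1}] ⇒ (1 − 5/11z)y_{n+1} = (1 + 6/11z)y_n
  ⇒ R(z) = (1 + 6/11z)/(1 − 5/11z).

Find x<0 with |R(x)|<1.
x=-1.12: |R|=0.2578
R=−1: 1+6/11x = −1+5/11x ⇒ -1/11x=2 ⇒ x=2/(-1/11)=-22.0000
Confirm numerically:
  x=-21.412: |R|=0.99502 <1
  x=-15.270: |R|=0.92295 <1
  x=-9.442: |R|=0.78426 <1
  x=-22.597: |R|=1.00482 >1
  x=-22.316: |R|=1.00258 >1
  x=-22.037: |R|=1.00031 >1
Stable set (-22.0000, 0).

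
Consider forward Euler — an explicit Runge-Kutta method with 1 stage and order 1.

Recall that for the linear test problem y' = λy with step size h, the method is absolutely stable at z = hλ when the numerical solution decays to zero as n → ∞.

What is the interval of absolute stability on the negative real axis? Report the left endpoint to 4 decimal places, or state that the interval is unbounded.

With y'=λy (z=hλ):
  order 1, 1-stage ⇒ R(z)=1+z
  (e.g. R(-0.96)=0.04000, |R|=0.04000)

Solve |R(x)|<1 on ℝ⁻.
x=-0.96: |R|=0.0400
|R(-1.4)|=0.4000 |R(-1.15)|=0.1500 |R(-0.92)|=0.0800
Bisect:
  x_lo=-2.4268 |R|=1.4268  x_hi=-0.1789 |R|=0.8211
  mid=-1.30283 |R|=0.30283 →hi
  mid=-1.86479 |R|=0.86479 →hi
  mid=-2.14577 |R|=1.14577 →lo
  mid=-2.00528 |R|=1.00528 →lo
  mid=-1.93504 |R|=0.93504 →hi
  mid=-1.97016 |R|=0.97016 →hi
  mid=-1.98772 |R|=0.98772 →hi
  mid=-1.99650 |R|=0.99650 →hi
  ...
  [-2.00007,-1.99993] ⇒ x*=-2.0000
Interval (-2.0000, 0).

z∈(-2.0000,0).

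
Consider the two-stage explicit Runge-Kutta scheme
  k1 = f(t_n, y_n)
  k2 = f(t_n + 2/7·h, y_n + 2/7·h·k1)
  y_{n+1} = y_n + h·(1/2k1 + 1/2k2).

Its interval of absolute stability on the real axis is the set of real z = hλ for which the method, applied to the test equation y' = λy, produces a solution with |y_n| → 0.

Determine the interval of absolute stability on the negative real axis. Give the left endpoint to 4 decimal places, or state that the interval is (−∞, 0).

z∈(-7.0000,0).

Set f=λy, z=hλ:
  k1=λy_n ⇒ h·k1=z·y_n;  k2=λ(1+2/7z)y_n ⇒ h·k2=z(1+2/7z)y_n
  y_{n+1}/y_n = 1 + 1/2z + 1/2z(1+2/7z) = 1 + z + 1/7z²
  so R(z) = 1 + z + 1/7z².

Boundary: |R(x)|=1, x<0.
x=-0.86: |R|=0.2457
R=1: x+1/7x²=0 ⇒ x=−7=-7.0000; min R=1−1/(4·1/7)=-0.7500>−1
Confirm numerically:
  x=-6.857: |R|=0.85992 <1
  x=-5.993: |R|=0.13786 <1
  x=-5.328: |R|=0.27263 <1
  x=-5.323: |R|=0.27524 <1
  x=-7.528: |R|=1.56783 >1
  x=-7.187: |R|=1.19200 >1
  x=-7.144: |R|=1.14696 >1
Stable set (-7.0000, 0).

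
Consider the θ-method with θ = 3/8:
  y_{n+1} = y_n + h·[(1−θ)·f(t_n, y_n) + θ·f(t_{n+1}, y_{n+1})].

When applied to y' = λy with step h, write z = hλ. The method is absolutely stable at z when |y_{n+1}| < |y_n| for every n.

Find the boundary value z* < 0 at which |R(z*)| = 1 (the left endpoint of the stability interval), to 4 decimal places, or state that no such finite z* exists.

On y'=λy, z=hλ:
  y_{n+1} = y_n + z·[5/8·y_n + 3/8·y_{n+1}] ⇒ (1 − 3/8z)y_{n+1} = (1 + 5/8z)y_n
  ⇒ R(z) = (1 + 5/8z)/(1 − 3/8z).

Need |R(x)|<1, x<0.
x=-1: |R|=0.2727
R=−1: 1+5/8x = −1+3/8x ⇒ -1/4x=2 ⇒ x=2/(-1/4)=-8.0000
Confirm numerically:
  x=-6.354: |R|=0.87835 <1
  x=-5.332: |R|=0.77763 <1
  x=-4.477: |R|=0.67122 <1
  x=-3.378: |R|=0.49024 <1
  x=-8.313: |R|=1.01900 >1
  x=-8.127: |R|=1.00784 >1
Stable set (-8.0000, 0).

z* = -8.0000.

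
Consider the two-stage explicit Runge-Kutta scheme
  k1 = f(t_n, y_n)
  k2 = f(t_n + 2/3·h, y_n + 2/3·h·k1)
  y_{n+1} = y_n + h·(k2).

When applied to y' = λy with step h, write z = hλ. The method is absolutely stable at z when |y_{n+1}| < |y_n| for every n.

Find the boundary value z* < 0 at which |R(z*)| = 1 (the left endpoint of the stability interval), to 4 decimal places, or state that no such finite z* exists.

Test eqn y'=λy, z=hλ:
  k1=λy_n ⇒ h·k1=z·y_n;  k2=λ(1+2/3z)y_n ⇒ h·k2=z(1+2/3z)y_n
  y_{n+1}/y_n = 1 + z(1+2/3z) = 1 + z + 2/3z²
  R(z) = 1 + z + 2/3z².

Boundary: |R(x)|=1, x<0.
x=-1.3: |R|=0.8267
R=1: x+2/3x²=0 ⇒ x=−3/2=-1.5000; min R=1−1/(4·2/3)=0.6250>−1
Confirm numerically:
  x=-1.107: |R|=0.70997 <1
  x=-1.050: |R|=0.68500 <1
  x=-0.903: |R|=0.64061 <1
  x=-0.779: |R|=0.62556 <1
  x=-1.599: |R|=1.10553 >1
  x=-1.570: |R|=1.07327 >1
  x=-1.534: |R|=1.03477 >1
So |R|<1 on (-1.5000, 0).

z* = -1.5000.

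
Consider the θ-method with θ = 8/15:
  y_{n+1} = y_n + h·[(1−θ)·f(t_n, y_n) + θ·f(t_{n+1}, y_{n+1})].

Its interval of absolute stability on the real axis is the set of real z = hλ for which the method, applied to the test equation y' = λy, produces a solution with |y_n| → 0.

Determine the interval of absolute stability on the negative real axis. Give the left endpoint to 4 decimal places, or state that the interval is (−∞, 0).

interval (−∞, 0).

On y'=λy, z=hλ:
  y_{n+1} = y_n + z·[7/15·y_n + 8/15·y_{n+1}] ⇒ (1 − 8/15z)y_{n+1} = (1 + 7/15z)y_n
  ⇒ R(z) = (1 + 7/15z)/(1 − 8/15z).

Boundary: |R(x)|=1, x<0.
x=-0.88: |R|=0.4011
x=-2: |R|=0.0323
x=-10: |R|=0.5789
x=-100: |R|=0.8405
θ=8/15≥1/2 ⇒ |1+7/15x|<|1−8/15x| ∀x<0 ⇒ unbounded interval.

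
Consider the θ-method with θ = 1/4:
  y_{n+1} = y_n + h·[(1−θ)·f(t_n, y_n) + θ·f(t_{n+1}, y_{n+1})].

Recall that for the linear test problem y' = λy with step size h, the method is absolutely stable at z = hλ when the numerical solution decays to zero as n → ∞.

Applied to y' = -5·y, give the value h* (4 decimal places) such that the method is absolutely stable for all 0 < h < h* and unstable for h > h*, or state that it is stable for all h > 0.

(-4.0000,0); λ=-5 ⇒ h* = (4)/5 = 0.8000.

Test eqn y'=λy, z=hλ:
  y_{n+1} = y_n + z·[3/4·y_n + 1/4·y_{n+1}] ⇒ (1 − 1/4z)y_{n+1} = (1 + 3/4z)y_n
  ⇒ R(z) = (1 + 3/4z)/(1 − 1/4z).

Find x<0 with |R(x)|<1.
x=-0.91: |R|=0.2587
R=−1: 1+3/4x = −1+1/4x ⇒ -1/2x=2 ⇒ x=2/(-1/2)=-4.0000
Confirm numerically:
  x=-3.751: |R|=0.93575 <1
  x=-2.536: |R|=0.55202 <1
  x=-2.123: |R|=0.38690 <1
  x=-4.569: |R|=1.13280 >1
  x=-4.300: |R|=1.07229 >1
So |R|<1 on (-4.0000, 0).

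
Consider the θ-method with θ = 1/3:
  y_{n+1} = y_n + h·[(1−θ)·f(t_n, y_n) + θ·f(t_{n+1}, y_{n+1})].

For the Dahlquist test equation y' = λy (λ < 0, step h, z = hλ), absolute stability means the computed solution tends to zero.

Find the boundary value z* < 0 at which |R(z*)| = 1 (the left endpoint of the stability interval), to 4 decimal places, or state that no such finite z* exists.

z* = -6.0000.

Set f=λy, z=hλ:
  y_{n+1} = y_n + z·[2/3·y_n + 1/3·y_{n+1}] ⇒ (1 − 1/3z)y_{n+1} = (1 + 2/3z)y_n
  R(z) = (1 + 2/3z)/(1 − 1/3z).

Boundary: |R(x)|=1, x<0.
x=-0.51: |R|=0.5641
R=−1: 1+2/3x = −1+1/3x ⇒ -1/3x=2 ⇒ x=2/(-1/3)=-6.0000
Confirm numerically:
  x=-4.842: |R|=0.85233 <1
  x=-3.725: |R|=0.66171 <1
  x=-3.655: |R|=0.64763 <1
  x=-3.526: |R|=0.62090 <1
  x=-6.261: |R|=1.02818 >1
  x=-6.205: |R|=1.02227 >1
So |R|<1 on (-6.0000, 0).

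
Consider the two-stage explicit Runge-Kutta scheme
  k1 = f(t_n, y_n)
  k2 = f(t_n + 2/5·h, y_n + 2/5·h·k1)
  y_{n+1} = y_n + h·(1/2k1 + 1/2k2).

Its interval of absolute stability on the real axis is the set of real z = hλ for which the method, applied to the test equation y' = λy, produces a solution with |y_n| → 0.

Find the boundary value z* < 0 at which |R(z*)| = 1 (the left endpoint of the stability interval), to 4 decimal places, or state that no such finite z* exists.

left endpoint -5.0000.

Test eqn y'=λy, z=hλ:
  k1=λy_n ⇒ h·k1=z·y_n;  k2=λ(1+2/5z)y_n ⇒ h·k2=z(1+2/5z)y_n
  y_{n+1}/y_n = 1 + 1/2z + 1/2z(1+2/5z) = 1 + z + 1/5z²
  so R(z) = 1 + z + 1/5z².

Need |R(x)|<1, x<0.
x=-0.41: |R|=0.6236
R=1: x+1/5x²=0 ⇒ x=−5=-5.0000; min R=1−1/(4·1/5)=-0.2500>−1
Confirm numerically:
  x=-4.408: |R|=0.47809 <1
  x=-4.302: |R|=0.39944 <1
  x=-3.315: |R|=0.11715 <1
  x=-5.573: |R|=1.63867 >1
  x=-5.260: |R|=1.27352 >1
Stable set (-5.0000, 0).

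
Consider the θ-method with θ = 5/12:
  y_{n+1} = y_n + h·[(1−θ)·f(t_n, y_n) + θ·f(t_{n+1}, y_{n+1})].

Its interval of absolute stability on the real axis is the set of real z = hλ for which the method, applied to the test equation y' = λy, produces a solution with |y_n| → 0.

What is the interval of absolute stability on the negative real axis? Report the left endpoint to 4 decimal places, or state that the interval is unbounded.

With y'=λy (z=hλ):
  y_{n+1} = y_n + z·[7/12·y_n + 5/12·y_{n+1}] ⇒ (1 − 5/12z)y_{n+1} = (1 + 7/12z)y_n
  ⇒ R(z) = (1 + 7/12z)/(1 − 5/12z).

Solve |R(x)|<1 on ℝ⁻.
x=-1.79: |R|=0.0253
R=−1: 1+7/12x = −1+5/12x ⇒ -1/6x=2 ⇒ x=2/(-1/6)=-12.0000
Confirm numerically:
  x=-11.349: |R|=0.98106 <1
  x=-7.263: |R|=0.80391 <1
  x=-5.040: |R|=0.62581 <1
  x=-12.327: |R|=1.00888 >1
  x=-12.132: |R|=1.00363 >1
So |R|<1 on (-12.0000, 0).

(-12.0000, 0).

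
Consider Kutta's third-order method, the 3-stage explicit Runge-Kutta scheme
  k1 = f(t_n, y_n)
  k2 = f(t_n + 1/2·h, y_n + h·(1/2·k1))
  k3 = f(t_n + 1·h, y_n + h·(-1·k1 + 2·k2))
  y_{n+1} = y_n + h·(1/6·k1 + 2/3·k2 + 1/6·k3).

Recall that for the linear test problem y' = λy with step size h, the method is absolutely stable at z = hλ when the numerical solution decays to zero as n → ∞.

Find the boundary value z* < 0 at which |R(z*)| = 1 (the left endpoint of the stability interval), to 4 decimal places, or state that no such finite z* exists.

left endpoint -2.5127.

Test eqn y'=λy, z=hλ:
  order 3, 3-stage ⇒ R(z)=1+z+z^2/2+z^3/6
  (e.g. R(-1.59)=0.00410, |R|=0.00410)

Find x<0 with |R(x)|<1.
x=-1.59: |R|=0.0041
|R(-2.04)|=0.3741 |R(-1.2)|=0.2320 |R(-0.59)|=0.5498
Bisect:
  x_lo=-3.3529 |R|=3.0143  x_hi=-0.2302 |R|=0.7943
  mid=-1.79157 |R|=0.14512 →hi
  mid=-2.57226 |R|=1.10057 →lo
  mid=-2.18192 |R|=0.53280 →hi
  mid=-2.37709 |R|=0.79046 →hi
  mid=-2.47467 |R|=0.93849 →hi
  mid=-2.52347 |R|=1.01772 →lo
  mid=-2.49907 |R|=0.97766 →hi
  ...
  [-2.51279,-2.51260] ⇒ x*=-2.5127
Interval (-2.5127, 0).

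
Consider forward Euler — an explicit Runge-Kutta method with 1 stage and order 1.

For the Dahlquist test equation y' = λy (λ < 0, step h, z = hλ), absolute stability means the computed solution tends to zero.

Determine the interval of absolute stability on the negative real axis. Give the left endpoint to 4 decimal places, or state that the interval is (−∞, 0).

z∈(-2.0000,0).

Test eqn y'=λy, z=hλ:
  order 1, 1-stage ⇒ R(z)=1+z
  (e.g. R(-1.39)=-0.39000, |R|=0.39000)

Solve |R(x)|<1 on ℝ⁻.
x=-1.39: |R|=0.3900
|R(-1.77)|=0.7700 |R(-1.31)|=0.3100 |R(-0.71)|=0.2900
Bisect:
  x_lo=-2.4149 |R|=1.4149  x_hi=-0.2033 |R|=0.7967
  mid=-1.30909 |R|=0.30909 →hi
  mid=-1.86198 |R|=0.86198 →hi
  mid=-2.13842 |R|=1.13842 →lo
  mid=-2.00020 |R|=1.00020 →lo
  mid=-1.93109 |R|=0.93109 →hi
  mid=-1.96564 |R|=0.96564 →hi
  mid=-1.98292 |R|=0.98292 →hi
  mid=-1.99156 |R|=0.99156 →hi
  mid=-1.99588 |R|=0.99588 →hi
  ...
  [-2.00006,-1.99993] ⇒ x*=-2.0000
Stable set (-2.0000, 0).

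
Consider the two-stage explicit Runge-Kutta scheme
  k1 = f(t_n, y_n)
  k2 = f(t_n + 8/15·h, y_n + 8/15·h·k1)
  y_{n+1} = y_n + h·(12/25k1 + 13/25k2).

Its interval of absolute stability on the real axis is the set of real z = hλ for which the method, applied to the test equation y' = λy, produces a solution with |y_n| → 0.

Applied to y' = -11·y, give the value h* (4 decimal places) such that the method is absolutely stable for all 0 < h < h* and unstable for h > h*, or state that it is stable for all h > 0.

With y'=λy (z=hλ):
  k1=λy_n ⇒ h·k1=z·y_n;  k2=λ(1+8/15z)y_n ⇒ h·k2=z(1+8/15z)y_n
  y_{n+1}/y_n = 1 + 12/25z + 13/25z(1+8/15z) = 1 + z + 104/375z²
  ⇒ R(z) = 1 + z + 104/375z².

Solve |R(x)|<1 on ℝ⁻.
x=-1.3: |R|=0.1687
R=1: x+104/375x²=0 ⇒ x=−375/104=-3.6058; min R=1−1/(4·104/375)=0.0986>−1
Confirm numerically:
  x=-3.496: |R|=0.89357 <1
  x=-3.277: |R|=0.70121 <1
  x=-2.738: |R|=0.34107 <1
  x=-3.886: |R|=1.30201 >1
  x=-3.799: |R|=1.20359 >1
  x=-3.673: |R|=1.06848 >1
So |R|<1 on (-3.6058, 0).

(-3.6058,0); λ=-11 ⇒ h* = (375/104)/11 = 0.3278.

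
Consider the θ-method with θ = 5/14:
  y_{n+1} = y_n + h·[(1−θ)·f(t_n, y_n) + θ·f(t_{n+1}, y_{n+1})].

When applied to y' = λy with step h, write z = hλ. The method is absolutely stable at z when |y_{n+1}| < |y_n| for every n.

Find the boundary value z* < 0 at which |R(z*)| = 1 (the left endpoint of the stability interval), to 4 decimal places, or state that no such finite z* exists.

left endpoint -7.0000.

With y'=λy (z=hλ):
  y_{n+1} = y_n + z·[9/14·y_n + 5/14·y_{n+1}] ⇒ (1 − 5/14z)y_{n+1} = (1 + 9/14z)y_n
  ⇒ R(z) = (1 + 9/14z)/(1 − 5/14z).

Boundary: |R(x)|=1, x<0.
x=-1.68: |R|=0.0500
R=−1: 1+9/14x = −1+5/14x ⇒ -2/7x=2 ⇒ x=2/(-2/7)=-7.0000
Confirm numerically:
  x=-6.449: |R|=0.95234 <1
  x=-4.838: |R|=0.77355 <1
  x=-4.235: |R|=0.68557 <1
  x=-3.744: |R|=0.60196 <1
  x=-7.537: |R|=1.04156 >1
  x=-7.429: |R|=1.03355 >1
So |R|<1 on (-7.0000, 0).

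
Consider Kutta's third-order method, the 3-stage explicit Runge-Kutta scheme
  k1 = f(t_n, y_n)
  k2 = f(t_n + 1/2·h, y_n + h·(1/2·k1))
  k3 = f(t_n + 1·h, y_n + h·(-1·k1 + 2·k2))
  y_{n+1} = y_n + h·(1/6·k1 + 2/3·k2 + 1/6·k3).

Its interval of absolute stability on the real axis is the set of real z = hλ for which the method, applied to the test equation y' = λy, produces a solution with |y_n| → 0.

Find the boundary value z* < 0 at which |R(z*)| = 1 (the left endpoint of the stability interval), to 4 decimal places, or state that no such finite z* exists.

Set f=λy, z=hλ:
  order 3, 3-stage ⇒ R(z)=1+z+z^2/2+z^3/6
  (e.g. R(-1.53)=0.04352, |R|=0.04352)

Need |R(x)|<1, x<0.
x=-1.53: |R|=0.0435
|R(-2.35)|=0.7517 |R(-0.78)|=0.4451 |R(-0.58)|=0.5557
Bisect:
  x_lo=-3.3017 |R|=2.8498  x_hi=-0.1491 |R|=0.8615
  mid=-1.72540 |R|=0.09298 →hi
  mid=-2.51355 |R|=1.00132 →lo
  mid=-2.11947 |R|=0.46023 →hi
  mid=-2.31651 |R|=0.70522 →hi
  mid=-2.41503 |R|=0.84640 →hi
  mid=-2.46429 |R|=0.92209 →hi
  mid=-2.48892 |R|=0.96125 →hi
  mid=-2.50123 |R|=0.98117 →hi
  mid=-2.50739 |R|=0.99122 →hi
  ...
  [-2.51278,-2.51259] ⇒ x*=-2.5127
Interval (-2.5127, 0).

z* = -2.5127.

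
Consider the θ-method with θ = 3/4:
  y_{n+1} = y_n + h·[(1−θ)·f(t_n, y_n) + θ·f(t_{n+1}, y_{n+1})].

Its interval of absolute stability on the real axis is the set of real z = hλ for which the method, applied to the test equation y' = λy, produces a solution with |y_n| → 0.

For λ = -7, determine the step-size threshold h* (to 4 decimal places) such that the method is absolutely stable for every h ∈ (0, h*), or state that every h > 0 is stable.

With y'=λy (z=hλ):
  y_{n+1} = y_n + z·[1/4·y_n + 3/4·y_{n+1}] ⇒ (1 − 3/4z)y_{n+1} = (1 + 1/4z)y_n
  R(z) = (1 + 1/4z)/(1 − 3/4z).

Boundary: |R(x)|=1, x<0.
x=-1.68: |R|=0.2566
x=-2: |R|=0.2000
x=-10: |R|=0.1765
x=-100: |R|=0.3158
θ=3/4≥1/2 ⇒ |1+1/4x|<|1−3/4x| ∀x<0 ⇒ interval (−∞,0).

unbounded; (−∞, 0). Any h>0 works for λ=-7.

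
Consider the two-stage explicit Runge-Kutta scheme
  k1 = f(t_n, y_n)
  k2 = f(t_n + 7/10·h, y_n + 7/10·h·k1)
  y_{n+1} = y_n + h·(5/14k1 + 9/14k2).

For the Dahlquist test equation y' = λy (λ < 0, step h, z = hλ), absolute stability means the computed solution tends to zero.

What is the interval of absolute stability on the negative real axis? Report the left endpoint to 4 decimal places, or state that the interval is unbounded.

Test eqn y'=λy, z=hλ:
  k1=λy_n ⇒ h·k1=z·y_n;  k2=λ(1+7/10z)y_n ⇒ h·k2=z(1+7/10z)y_n
  y_{n+1}/y_n = 1 + 5/14z + 9/14z(1+7/10z) = 1 + z + 9/20z²
  R(z) = 1 + z + 9/20z².

Solve |R(x)|<1 on ℝ⁻.
x=-0.52: |R|=0.6017
R=1: x+9/20x²=0 ⇒ x=−20/9=-2.2222; min R=1−1/(4·9/20)=0.4444>−1
Confirm numerically:
  x=-2.171: |R|=0.94996 <1
  x=-1.687: |R|=0.59369 <1
  x=-1.522: |R|=0.52042 <1
  x=-1.463: |R|=0.50017 <1
  x=-2.644: |R|=1.50183 >1
  x=-2.569: |R|=1.40089 >1
So |R|<1 on (-2.2222, 0).

(-2.2222, 0).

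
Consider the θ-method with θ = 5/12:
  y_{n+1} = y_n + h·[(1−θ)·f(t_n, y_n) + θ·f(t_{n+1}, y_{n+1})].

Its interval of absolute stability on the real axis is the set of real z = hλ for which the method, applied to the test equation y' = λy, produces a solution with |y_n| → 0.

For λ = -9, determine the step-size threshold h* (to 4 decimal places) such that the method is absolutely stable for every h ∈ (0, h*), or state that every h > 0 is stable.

With y'=λy (z=hλ):
  y_{n+1} = y_n + z·[7/12·y_n + 5/12·y_{n+1}] ⇒ (1 − 5/12z)y_{n+1} = (1 + 7/12z)y_n
  Hence R(z) = (1 + 7/12z)/(1 − 5/12z).

Find x<0 with |R(x)|<1.
x=-0.82: |R|=0.3888
R=−1: 1+7/12x = −1+5/12x ⇒ -1/6x=2 ⇒ x=2/(-1/6)=-12.0000
Confirm numerically:
  x=-10.155: |R|=0.94122 <1
  x=-8.752: |R|=0.88350 <1
  x=-5.081: |R|=0.63005 <1
  x=-12.215: |R|=1.00588 >1
  x=-12.208: |R|=1.00570 >1
Stable set (-12.0000, 0).

(-12.0000,0); λ=-9 ⇒ h* = (12)/9 = 1.3333.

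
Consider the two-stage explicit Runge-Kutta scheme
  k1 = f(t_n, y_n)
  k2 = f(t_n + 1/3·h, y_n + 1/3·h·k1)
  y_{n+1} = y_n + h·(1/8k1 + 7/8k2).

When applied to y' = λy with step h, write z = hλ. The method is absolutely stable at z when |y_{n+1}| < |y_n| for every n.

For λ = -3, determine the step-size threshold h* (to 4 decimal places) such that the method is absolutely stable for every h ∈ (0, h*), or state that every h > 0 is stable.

Set f=λy, z=hλ:
  k1=λy_n ⇒ h·k1=z·y_n;  k2=λ(1+1/3z)y_n ⇒ h·k2=z(1+1/3z)y_n
  y_{n+1}/y_n = 1 + 1/8z + 7/8z(1+1/3z) = 1 + z + 7/24z²
  R(z) = 1 + z + 7/24z².

Need |R(x)|<1, x<0.
x=-1.17: |R|=0.2293
R=1: x+7/24x²=0 ⇒ x=−24/7=-3.4286; min R=1−1/(4·7/24)=0.1429>−1
Confirm numerically:
  x=-2.376: |R|=0.27057 <1
  x=-2.311: |R|=0.24671 <1
  x=-2.087: |R|=0.18337 <1
  x=-1.447: |R|=0.16369 <1
  x=-3.953: |R|=1.60464 >1
  x=-3.757: |R|=1.35989 >1
  x=-3.647: |R|=1.23234 >1
Stable set (-3.4286, 0).

(-3.4286,0); λ=-3 ⇒ h* = (24/7)/3 = 1.1429.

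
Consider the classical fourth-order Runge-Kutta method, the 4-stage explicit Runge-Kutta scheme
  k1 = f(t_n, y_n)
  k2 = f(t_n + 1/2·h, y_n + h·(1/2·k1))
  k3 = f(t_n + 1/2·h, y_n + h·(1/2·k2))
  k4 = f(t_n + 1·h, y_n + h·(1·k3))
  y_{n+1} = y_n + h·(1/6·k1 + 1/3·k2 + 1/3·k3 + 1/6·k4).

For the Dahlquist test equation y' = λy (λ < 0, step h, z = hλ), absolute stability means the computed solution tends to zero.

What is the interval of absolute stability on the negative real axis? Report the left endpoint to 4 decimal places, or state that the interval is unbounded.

Test eqn y'=λy, z=hλ:
  order 4, 4-stage ⇒ R(z)=1+z+z^2/2+z^3/6+z^4/24
  (e.g. R(-1.27)=0.30345, |R|=0.30345)

Find x<0 with |R(x)|<1.
x=-1.27: |R|=0.3034
|R(-3.09)|=1.5654 |R(-1.41)|=0.2815 |R(-0.7)|=0.4978
Bisect:
  x_lo=-3.6454 |R|=3.2831  x_hi=-0.3114 |R|=0.7325
  mid=-1.97835 |R|=0.32635 →hi
  mid=-2.81186 |R|=1.04079 →lo
  mid=-2.39510 |R|=0.55438 →hi
  mid=-2.60348 |R|=0.75874 →hi
  mid=-2.70767 |R|=0.88914 →hi
  mid=-2.75976 |R|=0.96218 →hi
  mid=-2.78581 |R|=1.00078 →lo
  mid=-2.77279 |R|=0.98130 →hi
  mid=-2.77930 |R|=0.99100 →hi
  mid=-2.78255 |R|=0.99588 →hi
  ...
  [-2.78540,-2.78520] ⇒ x*=-2.7853
So |R|<1 on (-2.7853, 0).

z∈(-2.7853,0).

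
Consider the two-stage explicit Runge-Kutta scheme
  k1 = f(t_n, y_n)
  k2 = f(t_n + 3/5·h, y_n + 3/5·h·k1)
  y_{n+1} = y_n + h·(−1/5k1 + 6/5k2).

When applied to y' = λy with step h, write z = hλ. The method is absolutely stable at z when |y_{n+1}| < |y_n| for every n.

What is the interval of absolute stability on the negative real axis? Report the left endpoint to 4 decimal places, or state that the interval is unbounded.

z∈(-1.3889,0).

On y'=λy, z=hλ:
  k1=λy_n ⇒ h·k1=z·y_n;  k2=λ(1+3/5z)y_n ⇒ h·k2=z(1+3/5z)y_n
  y_{n+1}/y_n = 1 − 1/5z + 6/5z(1+3/5z) = 1 + z + 18/25z²
  R(z) = 1 + z + 18/25z².

Boundary: |R(x)|=1, x<0.
x=-0.99: |R|=0.7157
R=1: x+18/25x²=0 ⇒ x=−25/18=-1.3889; min R=1−1/(4·18/25)=0.6528>−1
Confirm numerically:
  x=-1.249: |R|=0.87420 <1
  x=-1.232: |R|=0.86083 <1
  x=-0.976: |R|=0.70985 <1
  x=-0.710: |R|=0.65295 <1
  x=-1.831: |R|=1.58284 >1
  x=-1.659: |R|=1.32264 >1
  x=-1.638: |R|=1.29379 >1
So |R|<1 on (-1.3889, 0).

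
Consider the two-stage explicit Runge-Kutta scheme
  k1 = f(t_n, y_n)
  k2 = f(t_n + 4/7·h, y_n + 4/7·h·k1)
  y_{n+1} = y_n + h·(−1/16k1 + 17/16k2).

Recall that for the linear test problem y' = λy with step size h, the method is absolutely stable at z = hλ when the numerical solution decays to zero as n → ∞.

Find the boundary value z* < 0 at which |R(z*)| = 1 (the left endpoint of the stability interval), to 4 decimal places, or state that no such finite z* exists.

On y'=λy, z=hλ:
  k1=λy_n ⇒ h·k1=z·y_n;  k2=λ(1+4/7z)y_n ⇒ h·k2=z(1+4/7z)y_n
  y_{n+1}/y_n = 1 − 1/16z + 17/16z(1+4/7z) = 1 + z + 17/28z²
  ⇒ R(z) = 1 + z + 17/28z².

Boundary: |R(x)|=1, x<0.
x=-0.68: |R|=0.6007
R=1: x+17/28x²=0 ⇒ x=−28/17=-1.6471; min R=1−1/(4·17/28)=0.5882>−1
Confirm numerically:
  x=-1.541: |R|=0.90077 <1
  x=-1.291: |R|=0.72091 <1
  x=-0.881: |R|=0.59024 <1
  x=-2.100: |R|=1.57750 >1
  x=-1.868: |R|=1.25058 >1
  x=-1.669: |R|=1.02223 >1
Stable set (-1.6471, 0).

left endpoint -1.6471.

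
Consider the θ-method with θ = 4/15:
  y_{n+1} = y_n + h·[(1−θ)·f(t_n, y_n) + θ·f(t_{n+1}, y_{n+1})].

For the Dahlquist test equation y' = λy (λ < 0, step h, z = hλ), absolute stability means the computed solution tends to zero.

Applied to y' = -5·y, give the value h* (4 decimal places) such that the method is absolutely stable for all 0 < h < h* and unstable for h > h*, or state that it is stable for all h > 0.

Set f=λy, z=hλ:
  y_{n+1} = y_n + z·[11/15·y_n + 4/15·y_{n+1}] ⇒ (1 − 4/15z)y_{n+1} = (1 + 11/15z)y_n
  ⇒ R(z) = (1 + 11/15z)/(1 − 4/15z).

Solve |R(x)|<1 on ℝ⁻.
x=-1.2: |R|=0.0909
R=−1: 1+11/15x = −1+4/15x ⇒ -7/15x=2 ⇒ x=2/(-7/15)=-4.2857
Confirm numerically:
  x=-4.035: |R|=0.94364 <1
  x=-2.719: |R|=0.57617 <1
  x=-2.533: |R|=0.51182 <1
  x=-4.873: |R|=1.11919 >1
  x=-4.517: |R|=1.04896 >1
  x=-4.333: |R|=1.01024 >1
So |R|<1 on (-4.2857, 0).

(-4.2857,0); λ=-5 ⇒ h* = (30/7)/5 = 0.8571.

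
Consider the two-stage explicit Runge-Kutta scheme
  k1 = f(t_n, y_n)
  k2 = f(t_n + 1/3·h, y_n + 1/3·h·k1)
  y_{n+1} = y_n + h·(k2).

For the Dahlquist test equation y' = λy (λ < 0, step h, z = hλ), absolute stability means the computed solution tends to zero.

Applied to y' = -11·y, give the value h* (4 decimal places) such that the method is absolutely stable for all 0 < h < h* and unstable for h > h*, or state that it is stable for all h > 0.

(-3.0000,0); λ=-11 ⇒ h* = (3)/11 = 0.2727.

Set f=λy, z=hλ:
  k1=λy_n ⇒ h·k1=z·y_n;  k2=λ(1+1/3z)y_n ⇒ h·k2=z(1+1/3z)y_n
  y_{n+1}/y_n = 1 + z(1+1/3z) = 1 + z + 1/3z²
  Hence R(z) = 1 + z + 1/3z².

Solve |R(x)|<1 on ℝ⁻.
x=-0.53: |R|=0.5636
R=1: x+1/3x²=0 ⇒ x=−3=-3.0000; min R=1−1/(4·1/3)=0.2500>−1
Confirm numerically:
  x=-2.699: |R|=0.72920 <1
  x=-2.392: |R|=0.51522 <1
  x=-1.973: |R|=0.32458 <1
  x=-1.954: |R|=0.31871 <1
  x=-3.507: |R|=1.59268 >1
  x=-3.362: |R|=1.40568 >1
So |R|<1 on (-3.0000, 0).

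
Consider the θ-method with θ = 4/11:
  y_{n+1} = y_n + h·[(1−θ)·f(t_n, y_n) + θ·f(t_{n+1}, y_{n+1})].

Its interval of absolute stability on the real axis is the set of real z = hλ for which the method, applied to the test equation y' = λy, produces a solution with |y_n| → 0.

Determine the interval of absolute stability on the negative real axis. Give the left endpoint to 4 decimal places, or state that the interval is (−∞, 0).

Set f=λy, z=hλ:
  y_{n+1} = y_n + z·[7/11·y_n + 4/11·y_{n+1}] ⇒ (1 − 4/11z)y_{n+1} = (1 + 7/11z)y_n
  Hence R(z) = (1 + 7/11z)/(1 − 4/11z).

Need |R(x)|<1, x<0.
x=-0.49: |R|=0.5841
R=−1: 1+7/11x = −1+4/11x ⇒ -3/11x=2 ⇒ x=2/(-3/11)=-7.3333
Confirm numerically:
  x=-7.000: |R|=0.97436 <1
  x=-5.757: |R|=0.86103 <1
  x=-4.585: |R|=0.71898 <1
  x=-7.664: |R|=1.02381 >1
  x=-7.607: |R|=1.01982 >1
  x=-7.379: |R|=1.00338 >1
Stable set (-7.3333, 0).

z∈(-7.3333,0).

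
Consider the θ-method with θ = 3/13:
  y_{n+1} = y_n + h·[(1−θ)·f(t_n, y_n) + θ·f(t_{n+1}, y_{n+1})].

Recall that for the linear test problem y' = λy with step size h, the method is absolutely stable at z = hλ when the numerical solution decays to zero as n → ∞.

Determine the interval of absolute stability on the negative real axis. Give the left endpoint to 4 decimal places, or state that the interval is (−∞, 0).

z∈(-3.7143,0).

Set f=λy, z=hλ:
  y_{n+1} = y_n + z·[10/13·y_n + 3/13·y_{n+1}] ⇒ (1 − 3/13z)y_{n+1} = (1 + 10/13z)y_n
  ⇒ R(z) = (1 + 10/13z)/(1 − 3/13z).

Find x<0 with |R(x)|<1.
x=-0.77: |R|=0.3462
R=−1: 1+10/13x = −1+3/13x ⇒ -7/13x=2 ⇒ x=2/(-7/13)=-3.7143
Confirm numerically:
  x=-3.550: |R|=0.95137 <1
  x=-2.564: |R|=0.61086 <1
  x=-2.310: |R|=0.50677 <1
  x=-2.285: |R|=0.49610 <1
  x=-4.103: |R|=1.10751 >1
  x=-4.091: |R|=1.10434 >1
  x=-3.900: |R|=1.05263 >1
Interval (-3.7143, 0).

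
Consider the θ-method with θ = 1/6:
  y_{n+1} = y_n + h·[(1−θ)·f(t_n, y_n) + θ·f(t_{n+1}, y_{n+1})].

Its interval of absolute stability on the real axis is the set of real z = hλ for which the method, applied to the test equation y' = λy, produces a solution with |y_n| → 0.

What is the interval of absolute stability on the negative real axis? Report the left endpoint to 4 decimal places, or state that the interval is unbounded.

Test eqn y'=λy, z=hλ:
  y_{n+1} = y_n + z·[5/6·y_n + 1/6·y_{n+1}] ⇒ (1 − 1/6z)y_{n+1} = (1 + 5/6z)y_n
  ⇒ R(z) = (1 + 5/6z)/(1 − 1/6z).

Need |R(x)|<1, x<0.
x=-1.44: |R|=0.1613
R=−1: 1+5/6x = −1+1/6x ⇒ -2/3x=2 ⇒ x=2/(-2/3)=-3.0000
Confirm numerically:
  x=-2.943: |R|=0.97451 <1
  x=-2.930: |R|=0.96865 <1
  x=-2.888: |R|=0.94959 <1
  x=-2.403: |R|=0.71582 <1
  x=-3.217: |R|=1.09417 >1
  x=-3.056: |R|=1.02473 >1
Stable set (-3.0000, 0).

(-3.0000, 0).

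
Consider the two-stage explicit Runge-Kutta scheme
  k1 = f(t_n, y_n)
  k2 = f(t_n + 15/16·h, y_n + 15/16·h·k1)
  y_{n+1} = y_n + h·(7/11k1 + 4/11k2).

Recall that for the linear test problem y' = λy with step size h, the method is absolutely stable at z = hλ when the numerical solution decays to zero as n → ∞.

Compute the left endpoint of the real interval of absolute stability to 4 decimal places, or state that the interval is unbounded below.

z* = -2.9333.

Test eqn y'=λy, z=hλ:
  k1=λy_n ⇒ h·k1=z·y_n;  k2=λ(1+15/16z)y_n ⇒ h·k2=z(1+15/16z)y_n
  y_{n+1}/y_n = 1 + 7/11z + 4/11z(1+15/16z) = 1 + z + 15/44z²
  so R(z) = 1 + z + 15/44z².

Need |R(x)|<1, x<0.
x=-1.15: |R|=0.3009
R=1: x+15/44x²=0 ⇒ x=−44/15=-2.9333; min R=1−1/(4·15/44)=0.2667>−1
Confirm numerically:
  x=-2.652: |R|=0.74565 <1
  x=-2.206: |R|=0.45301 <1
  x=-1.336: |R|=0.27249 <1
  x=-1.243: |R|=0.28372 <1
  x=-3.391: |R|=1.52907 >1
  x=-3.220: |R|=1.31468 >1
  x=-3.056: |R|=1.12780 >1
So |R|<1 on (-2.9333, 0).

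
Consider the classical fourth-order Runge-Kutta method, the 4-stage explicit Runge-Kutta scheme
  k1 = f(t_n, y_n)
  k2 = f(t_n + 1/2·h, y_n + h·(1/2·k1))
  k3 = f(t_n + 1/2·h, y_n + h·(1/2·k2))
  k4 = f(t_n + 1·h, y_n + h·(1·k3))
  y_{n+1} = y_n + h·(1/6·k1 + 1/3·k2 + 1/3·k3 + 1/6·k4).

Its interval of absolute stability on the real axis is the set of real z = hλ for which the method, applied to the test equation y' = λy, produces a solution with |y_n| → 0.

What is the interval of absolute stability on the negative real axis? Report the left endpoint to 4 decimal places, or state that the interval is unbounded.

z∈(-2.7853,0).

On y'=λy, z=hλ:
  order 4, 4-stage ⇒ R(z)=1+z+z^2/2+z^3/6+z^4/24
  (e.g. R(-1.62)=0.27059, |R|=0.27059)

Solve |R(x)|<1 on ℝ⁻.
x=-1.62: |R|=0.2706
|R(-3.04)|=1.4570 |R(-1.91)|=0.3073 |R(-1.53)|=0.2718
Bisect:
  x_lo=-3.4190 |R|=2.4582  x_hi=-0.0827 |R|=0.9206
  mid=-1.75086 |R|=0.27891 →hi
  mid=-2.58493 |R|=0.73761 →hi
  mid=-3.00196 |R|=1.37892 →lo
  mid=-2.79344 |R|=1.01236 →lo
  mid=-2.68918 |R|=0.86451 →hi
  mid=-2.74131 |R|=0.93569 →hi
  mid=-2.76738 |R|=0.97332 →hi
  ...
  [-2.78530,-2.78509] ⇒ x*=-2.7853
Stable set (-2.7853, 0).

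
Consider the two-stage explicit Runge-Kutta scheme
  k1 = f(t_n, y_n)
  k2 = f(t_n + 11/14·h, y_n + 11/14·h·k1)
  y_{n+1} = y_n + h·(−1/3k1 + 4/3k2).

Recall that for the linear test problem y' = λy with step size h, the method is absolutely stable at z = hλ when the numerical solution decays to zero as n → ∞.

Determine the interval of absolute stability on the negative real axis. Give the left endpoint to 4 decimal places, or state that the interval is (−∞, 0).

Test eqn y'=λy, z=hλ:
  k1=λy_n ⇒ h·k1=z·y_n;  k2=λ(1+11/14z)y_n ⇒ h·k2=z(1+11/14z)y_n
  y_{n+1}/y_n = 1 − 1/3z + 4/3z(1+11/14z) = 1 + z + 22/21z²
  ⇒ R(z) = 1 + z + 22/21z².

Boundary: |R(x)|=1, x<0.
x=-0.9: |R|=0.9486
R=1: x+22/21x²=0 ⇒ x=−21/22=-0.9545; min R=1−1/(4·22/21)=0.7614>−1
Confirm numerically:
  x=-0.822: |R|=0.88586 <1
  x=-0.757: |R|=0.84334 <1
  x=-0.476: |R|=0.76137 <1
  x=-1.109: |R|=1.17945 >1
  x=-0.994: |R|=1.04109 >1
Stable set (-0.9545, 0).

(-0.9545, 0).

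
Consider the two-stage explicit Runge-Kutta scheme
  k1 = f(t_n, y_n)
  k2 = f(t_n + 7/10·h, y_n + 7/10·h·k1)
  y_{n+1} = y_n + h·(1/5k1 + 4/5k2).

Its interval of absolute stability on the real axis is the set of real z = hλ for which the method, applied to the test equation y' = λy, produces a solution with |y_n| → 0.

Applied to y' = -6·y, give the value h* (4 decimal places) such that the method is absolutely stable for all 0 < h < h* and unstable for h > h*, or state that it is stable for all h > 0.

(-1.7857,0); λ=-6 ⇒ h* = (25/14)/6 = 0.2976.

With y'=λy (z=hλ):
  k1=λy_n ⇒ h·k1=z·y_n;  k2=λ(1+7/10z)y_n ⇒ h·k2=z(1+7/10z)y_n
  y_{n+1}/y_n = 1 + 1/5z + 4/5z(1+7/10z) = 1 + z + 14/25z²
  R(z) = 1 + z + 14/25z².

Need |R(x)|<1, x<0.
x=-1.14: |R|=0.5878
R=1: x+14/25x²=0 ⇒ x=−25/14=-1.7857; min R=1−1/(4·14/25)=0.5536>−1
Confirm numerically:
  x=-1.480: |R|=0.74662 <1
  x=-1.028: |R|=0.56380 <1
  x=-0.997: |R|=0.55965 <1
  x=-2.294: |R|=1.65296 >1
  x=-1.987: |R|=1.22397 >1
Interval (-1.7857, 0).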